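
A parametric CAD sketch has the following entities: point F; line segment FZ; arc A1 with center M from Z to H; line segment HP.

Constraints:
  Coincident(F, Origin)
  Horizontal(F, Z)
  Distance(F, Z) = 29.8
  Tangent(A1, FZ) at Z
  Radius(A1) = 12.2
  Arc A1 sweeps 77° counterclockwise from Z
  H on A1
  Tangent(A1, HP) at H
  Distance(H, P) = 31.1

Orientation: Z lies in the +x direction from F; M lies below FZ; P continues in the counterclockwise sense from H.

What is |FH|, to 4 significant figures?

20.26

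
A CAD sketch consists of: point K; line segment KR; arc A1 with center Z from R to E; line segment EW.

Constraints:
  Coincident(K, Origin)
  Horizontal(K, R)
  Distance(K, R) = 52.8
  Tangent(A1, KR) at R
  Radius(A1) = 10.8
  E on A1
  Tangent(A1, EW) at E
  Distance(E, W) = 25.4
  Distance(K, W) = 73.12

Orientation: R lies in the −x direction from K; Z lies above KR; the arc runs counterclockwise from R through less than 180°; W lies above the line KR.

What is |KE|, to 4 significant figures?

48.93

K is at the origin; K and R share the same y with |KR| = 52.8 and R on the −x side, so R = (-52.80, 0.000). Since A1 is tangent to KR there, ZR ⟂ KR, so Z = R + (0, 10.8) = (-52.80, 10.80). Since ZE ⟂ EW (tangency), |ZW| = √(10.8² + 25.4²) = 27.60 regardless of where E sits on A1. So W lies on both circle(K, 73.12) and circle(Z, 27.60); the above-KR intersection is W = (-63.51, 36.24). E is the foot of the tangent from W: E = (-45.28, 18.55).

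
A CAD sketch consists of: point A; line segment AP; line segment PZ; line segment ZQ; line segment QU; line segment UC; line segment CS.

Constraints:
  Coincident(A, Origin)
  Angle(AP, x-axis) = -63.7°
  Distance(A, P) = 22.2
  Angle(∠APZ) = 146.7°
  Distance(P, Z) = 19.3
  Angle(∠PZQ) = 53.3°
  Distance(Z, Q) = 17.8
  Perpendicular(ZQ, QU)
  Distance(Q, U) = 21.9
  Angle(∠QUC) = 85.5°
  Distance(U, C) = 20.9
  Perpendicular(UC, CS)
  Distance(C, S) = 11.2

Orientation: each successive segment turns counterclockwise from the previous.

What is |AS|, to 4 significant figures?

37.27

∠QUC = 85.5° gives UC at -79.20° from the x-axis; with |UC| = 20.9, C = (6.678, -34.91). UC is perpendicular to CS, so CS runs at 10.80°; with |CS| = 11.2, S = (17.68, -32.81). Then |AS| = |S − A| = 37.27.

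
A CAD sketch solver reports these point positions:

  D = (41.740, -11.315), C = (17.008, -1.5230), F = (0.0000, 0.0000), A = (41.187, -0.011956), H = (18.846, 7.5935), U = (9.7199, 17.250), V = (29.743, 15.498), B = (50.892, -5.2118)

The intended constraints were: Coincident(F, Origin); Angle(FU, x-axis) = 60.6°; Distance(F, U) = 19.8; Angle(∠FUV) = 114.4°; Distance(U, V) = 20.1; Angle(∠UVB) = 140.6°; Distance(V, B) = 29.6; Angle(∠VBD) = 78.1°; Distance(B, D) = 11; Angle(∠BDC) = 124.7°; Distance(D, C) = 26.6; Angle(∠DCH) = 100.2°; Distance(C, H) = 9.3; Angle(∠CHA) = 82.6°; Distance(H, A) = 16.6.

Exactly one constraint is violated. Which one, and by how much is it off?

Distance(H, A) = 16.6 — off by 7.00.

F = (0.00, 0.00) ✓; FU at 60.60° ✓; |FU| = 19.80 ✓; ∠FUV = 114.4° ✓; |UV| = 20.10 ✓; ∠UVB = 140.6° ✓; |VB| = 29.60 ✓; ∠VBD = 78.10° ✓; |BD| = 11.00 ✓; ∠BDC = 124.7° ✓; |DC| = 26.60 ✓; ∠DCH = 100.2° ✓; |CH| = 9.300 ✓; ∠CHA = 82.60° ✓; |HA| = 23.60 ✗.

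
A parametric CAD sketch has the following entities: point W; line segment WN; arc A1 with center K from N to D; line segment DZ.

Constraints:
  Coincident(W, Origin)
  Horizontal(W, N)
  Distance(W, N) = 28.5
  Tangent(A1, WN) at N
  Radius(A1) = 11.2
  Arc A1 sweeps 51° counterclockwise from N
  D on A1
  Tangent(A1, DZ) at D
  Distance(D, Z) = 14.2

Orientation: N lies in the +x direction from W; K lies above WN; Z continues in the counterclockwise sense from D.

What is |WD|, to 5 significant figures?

37.435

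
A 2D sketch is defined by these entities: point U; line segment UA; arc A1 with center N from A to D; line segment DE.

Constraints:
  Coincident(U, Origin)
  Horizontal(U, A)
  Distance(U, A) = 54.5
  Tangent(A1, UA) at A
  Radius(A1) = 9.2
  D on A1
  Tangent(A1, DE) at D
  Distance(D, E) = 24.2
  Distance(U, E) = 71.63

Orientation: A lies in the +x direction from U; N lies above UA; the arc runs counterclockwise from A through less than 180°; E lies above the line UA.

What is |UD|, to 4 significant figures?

64.38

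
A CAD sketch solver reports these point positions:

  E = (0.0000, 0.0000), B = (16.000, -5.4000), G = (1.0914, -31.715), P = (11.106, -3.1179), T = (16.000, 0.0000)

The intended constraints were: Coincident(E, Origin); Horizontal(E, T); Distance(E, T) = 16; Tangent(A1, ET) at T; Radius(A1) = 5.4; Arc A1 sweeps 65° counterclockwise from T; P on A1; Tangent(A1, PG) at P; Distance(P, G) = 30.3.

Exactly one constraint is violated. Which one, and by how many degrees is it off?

Tangent(A1, PG) at P — off by 5.70°.

E = (0.00, 0.00) ✓; E.y = 0.00, T.y = 0.00 ✓; |ET| = 16.00 ✓; ∠(BT, TE) = 90.00° ✓; |BT| = 5.400 ✓; bearing(B→P) − bearing(B→T) = 65.00° ✓; |BP| = 5.400 ✓; ∠(BP, PG) = 84.30° ✗; |PG| = 30.30 ✓.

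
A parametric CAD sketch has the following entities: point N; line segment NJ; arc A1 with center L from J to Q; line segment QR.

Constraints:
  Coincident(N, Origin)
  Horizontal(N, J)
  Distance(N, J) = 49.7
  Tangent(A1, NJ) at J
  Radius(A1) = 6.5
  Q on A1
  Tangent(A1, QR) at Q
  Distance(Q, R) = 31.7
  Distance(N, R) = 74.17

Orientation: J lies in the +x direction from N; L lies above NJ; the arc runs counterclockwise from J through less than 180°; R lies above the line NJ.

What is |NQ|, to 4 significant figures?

56.07

Checks: |LJ| = 6.500 ✓; |LQ| = 6.500 ✓; ∠(LQ, QR) = 90.00° ✓; |QR| = 31.70 ✓; |NR| = 74.17 ✓.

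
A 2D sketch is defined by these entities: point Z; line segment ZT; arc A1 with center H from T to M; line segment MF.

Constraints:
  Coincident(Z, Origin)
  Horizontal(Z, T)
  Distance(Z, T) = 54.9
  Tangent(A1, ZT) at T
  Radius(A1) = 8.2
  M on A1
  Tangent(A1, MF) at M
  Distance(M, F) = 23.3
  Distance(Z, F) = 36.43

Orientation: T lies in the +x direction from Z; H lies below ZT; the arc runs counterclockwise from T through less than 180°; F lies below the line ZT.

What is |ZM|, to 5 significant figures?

49.526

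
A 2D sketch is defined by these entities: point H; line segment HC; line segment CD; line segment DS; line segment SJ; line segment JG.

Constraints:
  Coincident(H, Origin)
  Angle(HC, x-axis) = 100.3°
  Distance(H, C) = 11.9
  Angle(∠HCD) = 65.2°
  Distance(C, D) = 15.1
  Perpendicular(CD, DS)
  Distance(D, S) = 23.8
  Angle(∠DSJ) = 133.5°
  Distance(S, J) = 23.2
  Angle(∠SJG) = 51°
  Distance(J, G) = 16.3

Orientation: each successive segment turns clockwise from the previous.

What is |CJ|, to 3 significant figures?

39.8

CD ⟂ DS, so DS runs at -104°; with |DS| = 23.8, S = (6.53, -15.1). ∠DSJ = 133.5° gives SJ at -151° from the x-axis; with |SJ| = 23.2, J = (-13.8, -26.4). Then |CJ| = |J − C| = 39.8.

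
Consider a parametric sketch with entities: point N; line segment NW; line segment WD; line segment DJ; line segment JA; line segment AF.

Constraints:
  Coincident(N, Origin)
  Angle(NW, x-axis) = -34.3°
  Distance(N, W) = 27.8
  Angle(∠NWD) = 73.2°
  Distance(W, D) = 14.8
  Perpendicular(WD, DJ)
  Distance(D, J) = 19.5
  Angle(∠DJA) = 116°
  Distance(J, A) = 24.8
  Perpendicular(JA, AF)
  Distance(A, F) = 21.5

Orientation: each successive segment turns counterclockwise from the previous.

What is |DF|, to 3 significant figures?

33.6

N is at the origin; NW runs at -34.3° with length 27.8, so W = (23.0, -15.7). ∠NWD = 73.2° gives WD at 72.5° from the x-axis; with |WD| = 14.8, D = (27.4, -1.55). WD is perpendicular to DJ, so DJ runs at 162°; with |DJ| = 19.5, J = (8.82, 4.31). ∠DJA = 116.0° gives JA at -134° from the x-axis; with |JA| = 24.8, A = (-8.25, -13.7). JA is perpendicular to AF, so AF runs at -43.5°; with |AF| = 21.5, F = (7.34, -28.5). Then |DF| = |F − D| = 33.6.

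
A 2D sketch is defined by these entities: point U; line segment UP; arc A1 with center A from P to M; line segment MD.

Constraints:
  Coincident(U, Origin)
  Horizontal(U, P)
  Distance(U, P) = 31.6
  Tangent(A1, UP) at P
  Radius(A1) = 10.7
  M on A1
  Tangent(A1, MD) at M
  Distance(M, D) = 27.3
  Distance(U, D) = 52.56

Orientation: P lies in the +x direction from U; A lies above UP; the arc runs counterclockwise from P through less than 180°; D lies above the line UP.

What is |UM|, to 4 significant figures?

44.06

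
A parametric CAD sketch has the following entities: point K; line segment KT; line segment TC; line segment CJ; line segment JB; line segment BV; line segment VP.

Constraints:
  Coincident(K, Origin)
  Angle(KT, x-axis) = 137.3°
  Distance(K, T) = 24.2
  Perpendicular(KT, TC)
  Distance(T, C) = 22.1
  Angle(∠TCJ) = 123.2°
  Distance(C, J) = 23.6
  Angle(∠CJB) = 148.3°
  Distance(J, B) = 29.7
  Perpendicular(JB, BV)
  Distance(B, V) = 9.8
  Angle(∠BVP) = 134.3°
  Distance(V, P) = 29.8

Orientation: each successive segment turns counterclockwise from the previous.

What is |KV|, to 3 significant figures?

36.4

K is at the origin; KT runs at 137.3° with length 24.2, so T = (-17.8, 16.4). KT is perpendicular to TC, so TC runs at -133°; with |TC| = 22.1, C = (-32.8, 0.170). ∠TCJ = 123.2° gives CJ at -75.9° from the x-axis; with |CJ| = 23.6, J = (-27.0, -22.7). ∠CJB = 148.3° gives JB at -44.2° from the x-axis; with |JB| = 29.7, B = (-5.73, -43.4). The perpendicularity gives BV at right angles to JB, so BV runs at 45.8°; with |BV| = 9.8, V = (1.10, -36.4). Then |KV| = |V − K| = 36.4.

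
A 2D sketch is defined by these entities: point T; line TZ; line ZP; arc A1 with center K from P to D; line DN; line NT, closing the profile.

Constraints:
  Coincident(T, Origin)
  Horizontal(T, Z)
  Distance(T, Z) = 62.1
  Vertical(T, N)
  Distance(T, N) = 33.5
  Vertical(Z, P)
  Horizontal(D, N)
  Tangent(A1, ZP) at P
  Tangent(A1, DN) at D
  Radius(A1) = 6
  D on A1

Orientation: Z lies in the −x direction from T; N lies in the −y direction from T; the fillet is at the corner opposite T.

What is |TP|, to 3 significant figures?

67.9

T is at the origin; T and Z share the same y with |TZ| = 62.1 and Z on the −x side, so Z = (-62.1, 0.00). TN is vertical with |TN| = 33.5 and N on the −y side, so N = (0.00, -33.5). The virtual corner opposite T is at (-62.1, -33.5). The tangent condition forces KP to be normal to ZP and A1 meets DN tangentially, so KD is at right angles to DN, with radius 6.0, so the center K sits 6.0 in from both sides at K = (-56.1, -27.5). That places the tangent points at P = (-62.1, -27.5) on ZP and D = (-56.1, -33.5) on DN. Then |TP| = |P − T| = 67.9.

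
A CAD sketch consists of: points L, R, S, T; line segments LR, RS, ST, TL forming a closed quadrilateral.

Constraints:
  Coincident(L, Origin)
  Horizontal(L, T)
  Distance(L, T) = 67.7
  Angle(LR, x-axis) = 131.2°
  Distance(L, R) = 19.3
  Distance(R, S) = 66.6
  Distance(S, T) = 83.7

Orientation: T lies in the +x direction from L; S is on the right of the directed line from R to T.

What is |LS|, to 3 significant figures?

50.7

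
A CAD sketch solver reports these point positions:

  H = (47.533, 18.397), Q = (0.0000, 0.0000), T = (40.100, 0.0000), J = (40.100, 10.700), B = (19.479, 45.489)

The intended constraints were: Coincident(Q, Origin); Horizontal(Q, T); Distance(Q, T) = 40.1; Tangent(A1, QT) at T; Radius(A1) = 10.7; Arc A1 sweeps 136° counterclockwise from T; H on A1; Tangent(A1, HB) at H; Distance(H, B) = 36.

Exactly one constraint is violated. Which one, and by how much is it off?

Distance(H, B) = 36 — off by 3.00.

Q = (0.00, 0.00) ✓; Q.y = 0.00, T.y = 0.00 ✓; |QT| = 40.10 ✓; ∠(JT, TQ) = 90.00° ✓; |JT| = 10.70 ✓; bearing(J→H) − bearing(J→T) = 136.0° ✓; |JH| = 10.70 ✓; ∠(JH, HB) = 90.00° ✓; |HB| = 39.00 ✗.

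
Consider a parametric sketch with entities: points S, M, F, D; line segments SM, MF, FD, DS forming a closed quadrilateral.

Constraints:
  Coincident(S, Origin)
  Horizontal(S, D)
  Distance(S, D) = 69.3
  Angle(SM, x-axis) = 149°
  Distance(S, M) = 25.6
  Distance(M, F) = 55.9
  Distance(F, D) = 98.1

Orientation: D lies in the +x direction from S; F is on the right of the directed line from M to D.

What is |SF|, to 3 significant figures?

46.7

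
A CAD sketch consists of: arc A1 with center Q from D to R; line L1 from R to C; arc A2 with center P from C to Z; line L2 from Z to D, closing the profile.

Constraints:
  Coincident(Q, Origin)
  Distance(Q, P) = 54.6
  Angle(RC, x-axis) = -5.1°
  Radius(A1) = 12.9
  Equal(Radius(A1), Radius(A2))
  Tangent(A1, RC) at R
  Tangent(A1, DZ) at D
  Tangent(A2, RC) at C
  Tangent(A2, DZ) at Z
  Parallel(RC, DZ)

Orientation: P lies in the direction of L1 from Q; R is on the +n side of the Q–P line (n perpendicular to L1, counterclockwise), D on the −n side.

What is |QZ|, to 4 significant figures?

56.10

The slot axis is L1's direction at -5.1°, so u = (cos -5.1°, sin -5.1°) = (0.9960, -0.08889) and n = (−sin -5.1°, cos -5.1°) = (0.08889, 0.9960). Q is at the origin and P lies 54.6 along u from Q, so P = 54.6·u = (54.38, -4.854). Tangency of A1 to both parallel lines with radius 12.9 puts R and D at Q ± 12.9·n: R = (1.147, 12.85), D = (-1.147, -12.85). Equal radii place C and Z the same way about P: C = P + 12.9·n = (55.53, 7.995), Z = P − 12.9·n = (53.24, -17.70). Then |QZ| = |Z − Q| = 56.10.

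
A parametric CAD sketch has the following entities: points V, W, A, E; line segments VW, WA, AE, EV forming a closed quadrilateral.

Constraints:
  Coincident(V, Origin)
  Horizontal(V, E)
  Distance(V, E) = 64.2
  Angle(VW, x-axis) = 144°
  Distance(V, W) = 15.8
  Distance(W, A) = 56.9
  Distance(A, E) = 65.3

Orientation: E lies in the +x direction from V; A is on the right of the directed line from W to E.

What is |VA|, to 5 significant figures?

43.333

V is at the origin; VE is horizontal with |VE| = 64.2 and E in +x, so E = (64.2, 0). VW runs at 144.0° with |VW| = 15.8, so W = (-12.782, 9.2870). A is determined by |WA| = 56.9 and |AE| = 65.3 together: it lies at the intersection of circle(W, 56.9) and circle(E, 65.3). With |WE| = 77.541, the foot of the radical line on WE is 32.151 from W and the perpendicular offset is √(56.9² − 32.151²) = 46.946. Taking the right-of-WE solution: A = (13.515, -41.172).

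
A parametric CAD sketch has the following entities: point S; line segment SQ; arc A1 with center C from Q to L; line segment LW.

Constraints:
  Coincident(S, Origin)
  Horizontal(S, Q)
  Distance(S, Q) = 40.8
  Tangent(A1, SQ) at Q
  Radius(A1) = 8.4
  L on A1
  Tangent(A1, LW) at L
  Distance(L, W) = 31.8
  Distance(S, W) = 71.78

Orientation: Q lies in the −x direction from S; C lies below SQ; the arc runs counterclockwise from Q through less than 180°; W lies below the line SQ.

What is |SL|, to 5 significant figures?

48.083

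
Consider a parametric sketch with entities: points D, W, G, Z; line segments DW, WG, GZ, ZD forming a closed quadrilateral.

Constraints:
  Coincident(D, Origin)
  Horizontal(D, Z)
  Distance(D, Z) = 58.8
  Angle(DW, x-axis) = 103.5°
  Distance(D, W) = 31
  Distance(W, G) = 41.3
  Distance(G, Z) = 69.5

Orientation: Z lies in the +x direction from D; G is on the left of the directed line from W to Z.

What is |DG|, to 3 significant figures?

63.1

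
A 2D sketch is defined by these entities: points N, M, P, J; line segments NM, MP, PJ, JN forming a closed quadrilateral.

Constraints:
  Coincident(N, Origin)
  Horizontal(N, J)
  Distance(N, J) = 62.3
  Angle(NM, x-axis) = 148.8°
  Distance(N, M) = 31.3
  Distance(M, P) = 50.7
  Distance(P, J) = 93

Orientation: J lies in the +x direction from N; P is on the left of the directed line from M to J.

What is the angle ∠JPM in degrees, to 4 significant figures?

71.31°

N is at the origin; N and J share the same y with |NJ| = 62.3 and J in +x, so J = (62.3, 0). NM runs at 148.8° with |NM| = 31.3, so M = (-26.77, 16.21). P is determined by |MP| = 50.7 and |PJ| = 93.0 together: it lies at the intersection of circle(M, 50.7) and circle(J, 93.0). With |MJ| = 90.54, the foot of the radical line on MJ is 11.70 from M and the perpendicular offset is √(50.7² − 11.70²) = 49.33. Taking the left-of-MJ solution: P = (-6.428, 62.65).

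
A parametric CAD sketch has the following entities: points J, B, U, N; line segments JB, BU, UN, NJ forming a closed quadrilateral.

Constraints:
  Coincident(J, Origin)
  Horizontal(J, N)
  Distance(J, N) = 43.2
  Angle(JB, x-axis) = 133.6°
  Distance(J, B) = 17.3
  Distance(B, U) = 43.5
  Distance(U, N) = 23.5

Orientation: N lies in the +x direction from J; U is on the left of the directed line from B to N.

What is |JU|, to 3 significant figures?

36.8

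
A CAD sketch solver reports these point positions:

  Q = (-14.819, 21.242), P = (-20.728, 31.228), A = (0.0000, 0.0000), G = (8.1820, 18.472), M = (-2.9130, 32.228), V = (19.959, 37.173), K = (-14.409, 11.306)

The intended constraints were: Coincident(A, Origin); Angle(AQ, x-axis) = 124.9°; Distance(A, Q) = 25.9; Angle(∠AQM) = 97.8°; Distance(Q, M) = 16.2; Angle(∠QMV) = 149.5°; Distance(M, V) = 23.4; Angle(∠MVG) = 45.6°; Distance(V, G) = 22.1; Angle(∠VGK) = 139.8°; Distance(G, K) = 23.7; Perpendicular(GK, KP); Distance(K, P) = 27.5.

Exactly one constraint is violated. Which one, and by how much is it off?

Distance(K, P) = 27.5 — off by 6.60.

A = (0.00, 0.00) ✓; AQ at 124.9° ✓; |AQ| = 25.90 ✓; ∠AQM = 97.80° ✓; |QM| = 16.20 ✓; ∠QMV = 149.5° ✓; |MV| = 23.40 ✓; ∠MVG = 45.60° ✓; |VG| = 22.10 ✓; ∠VGK = 139.8° ✓; |GK| = 23.70 ✓; ∠(GK, KP) = 90.00° ✓; |KP| = 20.90 ✗.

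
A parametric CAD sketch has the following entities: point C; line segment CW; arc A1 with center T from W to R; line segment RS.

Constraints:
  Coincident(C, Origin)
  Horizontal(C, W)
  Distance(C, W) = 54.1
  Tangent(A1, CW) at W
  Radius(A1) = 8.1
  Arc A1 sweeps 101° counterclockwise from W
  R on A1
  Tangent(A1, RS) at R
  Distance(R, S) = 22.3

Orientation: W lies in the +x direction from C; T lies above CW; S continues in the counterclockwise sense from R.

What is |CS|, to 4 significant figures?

65.84

C is at the origin; C and W share the same y with |CW| = 54.1 and W on the +x side, so W = (54.10, 0.000). Tangency of A1 to CW means the radius TW is perpendicular to CW, so T = W + (0, 8.1) = (54.10, 8.100). On A1, W sits at bearing -90° from T; a 101° counterclockwise sweep puts R at bearing 11°, so R = T + 8.1·(cos 11°, sin 11°) = (62.05, 9.646). A1 meets RS tangentially, so TR is at right angles to RS, so RS runs along (−sin 11°, cos 11°); with |RS| = 22.3, S = (57.80, 31.54). Then |CS| = |S − C| = 65.84.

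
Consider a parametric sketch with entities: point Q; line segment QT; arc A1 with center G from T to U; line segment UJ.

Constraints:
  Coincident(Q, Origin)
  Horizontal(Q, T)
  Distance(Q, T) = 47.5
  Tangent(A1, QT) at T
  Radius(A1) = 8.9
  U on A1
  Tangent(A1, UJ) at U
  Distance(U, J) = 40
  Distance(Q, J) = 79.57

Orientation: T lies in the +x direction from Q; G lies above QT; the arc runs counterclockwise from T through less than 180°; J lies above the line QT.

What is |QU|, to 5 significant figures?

56.613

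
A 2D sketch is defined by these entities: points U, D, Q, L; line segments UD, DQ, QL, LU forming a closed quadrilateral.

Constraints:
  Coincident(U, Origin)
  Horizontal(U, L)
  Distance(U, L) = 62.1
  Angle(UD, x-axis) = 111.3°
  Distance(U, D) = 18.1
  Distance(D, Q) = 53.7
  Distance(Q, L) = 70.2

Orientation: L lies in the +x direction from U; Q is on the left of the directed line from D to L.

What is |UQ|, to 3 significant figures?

65.1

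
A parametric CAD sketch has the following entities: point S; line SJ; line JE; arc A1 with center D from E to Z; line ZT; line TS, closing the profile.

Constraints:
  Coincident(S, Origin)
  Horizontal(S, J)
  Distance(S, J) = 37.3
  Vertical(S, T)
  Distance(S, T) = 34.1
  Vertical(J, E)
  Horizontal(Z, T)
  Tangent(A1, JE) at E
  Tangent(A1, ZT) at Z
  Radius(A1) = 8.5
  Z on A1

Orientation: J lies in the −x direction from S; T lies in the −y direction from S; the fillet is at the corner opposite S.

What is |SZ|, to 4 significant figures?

44.63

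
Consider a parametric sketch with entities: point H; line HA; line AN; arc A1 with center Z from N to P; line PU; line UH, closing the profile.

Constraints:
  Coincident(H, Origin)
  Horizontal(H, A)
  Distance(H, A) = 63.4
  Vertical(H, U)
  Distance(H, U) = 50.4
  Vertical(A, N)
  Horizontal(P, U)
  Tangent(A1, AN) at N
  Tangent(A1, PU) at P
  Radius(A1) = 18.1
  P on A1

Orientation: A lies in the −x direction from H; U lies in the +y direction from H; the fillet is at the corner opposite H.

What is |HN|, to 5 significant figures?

71.154

The virtual corner opposite H is at (-63.400, 50.400). The tangent condition forces ZN to be normal to AN and since A1 is tangent to PU there, ZP ⟂ PU, with radius 18.1, so the center Z sits 18.1 in from both sides at Z = (-45.300, 32.300). That places the tangent points at N = (-63.400, 32.300) on AN and P = (-45.300, 50.400) on PU. Then |HN| = |N − H| = 71.154.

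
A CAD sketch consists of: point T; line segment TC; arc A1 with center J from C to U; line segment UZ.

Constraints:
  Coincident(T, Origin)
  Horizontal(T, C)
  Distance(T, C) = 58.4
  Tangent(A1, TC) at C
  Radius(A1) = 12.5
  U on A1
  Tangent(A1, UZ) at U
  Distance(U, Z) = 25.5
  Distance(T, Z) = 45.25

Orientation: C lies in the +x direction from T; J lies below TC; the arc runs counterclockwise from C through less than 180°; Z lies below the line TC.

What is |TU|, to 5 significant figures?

47.922

Checks: |JU| = 12.50 ✓; ∠(JU, UZ) = 90.00° ✓; |UZ| = 25.50 ✓; |TZ| = 45.25 ✓.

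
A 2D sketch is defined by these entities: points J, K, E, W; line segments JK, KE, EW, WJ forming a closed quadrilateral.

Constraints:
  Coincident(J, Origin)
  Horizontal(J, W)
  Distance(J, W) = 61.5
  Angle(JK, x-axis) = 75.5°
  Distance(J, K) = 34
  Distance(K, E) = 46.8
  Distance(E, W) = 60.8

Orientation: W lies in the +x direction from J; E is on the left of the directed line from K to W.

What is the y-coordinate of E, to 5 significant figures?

59.117

J is at the origin; J and W share the same y with |JW| = 61.5 and W in +x, so W = (61.5, 0). JK runs at 75.5° with |JK| = 34.0, so K = (8.5129, 32.917). E is determined by |KE| = 46.8 and |EW| = 60.8 together: it lies at the intersection of circle(K, 46.8) and circle(W, 60.8). With |KW| = 62.379, the foot of the radical line on KW is 19.115 from K and the perpendicular offset is √(46.8² − 19.115²) = 42.718. Taking the left-of-KW solution: E = (47.292, 59.117).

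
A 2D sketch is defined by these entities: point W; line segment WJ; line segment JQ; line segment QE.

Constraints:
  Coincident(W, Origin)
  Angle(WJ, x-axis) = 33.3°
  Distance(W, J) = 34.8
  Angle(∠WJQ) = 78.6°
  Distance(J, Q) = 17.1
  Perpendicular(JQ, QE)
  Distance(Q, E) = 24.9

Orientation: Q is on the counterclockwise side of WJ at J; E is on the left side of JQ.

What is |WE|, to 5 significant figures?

13.761

∠WJQ = 78.6°, so JQ runs at 33.3° + (180° − 78.6°) = 134.70° from the x-axis; with |JQ| = 17.1, Q = J + 17.1·(cos 134.70°, sin 134.70°) = (17.058, 31.261). JQ ⟂ QE; with |QE| = 24.9 on the left of JQ, E = Q + 24.9·(-0.71080, -0.70339) = (-0.64086, 13.746). Then |WE| = |E − W| = 13.761.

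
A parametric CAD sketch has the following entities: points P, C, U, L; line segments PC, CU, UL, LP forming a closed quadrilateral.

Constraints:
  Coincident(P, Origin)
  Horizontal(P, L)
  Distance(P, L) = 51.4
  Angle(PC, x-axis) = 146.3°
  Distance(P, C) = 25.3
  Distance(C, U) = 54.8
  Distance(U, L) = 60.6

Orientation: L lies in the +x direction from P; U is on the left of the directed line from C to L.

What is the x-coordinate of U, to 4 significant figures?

19.14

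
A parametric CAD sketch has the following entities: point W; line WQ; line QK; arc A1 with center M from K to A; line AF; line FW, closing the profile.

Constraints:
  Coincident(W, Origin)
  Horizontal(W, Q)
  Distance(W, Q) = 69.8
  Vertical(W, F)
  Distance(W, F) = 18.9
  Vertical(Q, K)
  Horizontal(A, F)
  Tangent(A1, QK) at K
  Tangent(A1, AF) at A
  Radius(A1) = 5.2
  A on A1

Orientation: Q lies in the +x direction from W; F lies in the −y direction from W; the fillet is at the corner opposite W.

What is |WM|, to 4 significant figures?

66.04

WF is vertical with |WF| = 18.9 and F on the −y side, so F = (0.000, -18.90). The virtual corner opposite W is at (69.80, -18.90). Since A1 is tangent to QK there, MK ⟂ QK and tangency of A1 to AF means the radius MA is perpendicular to AF, with radius 5.2, so the center M sits 5.2 in from both sides at M = (64.60, -13.70). Then |WM| = |M − W| = 66.04.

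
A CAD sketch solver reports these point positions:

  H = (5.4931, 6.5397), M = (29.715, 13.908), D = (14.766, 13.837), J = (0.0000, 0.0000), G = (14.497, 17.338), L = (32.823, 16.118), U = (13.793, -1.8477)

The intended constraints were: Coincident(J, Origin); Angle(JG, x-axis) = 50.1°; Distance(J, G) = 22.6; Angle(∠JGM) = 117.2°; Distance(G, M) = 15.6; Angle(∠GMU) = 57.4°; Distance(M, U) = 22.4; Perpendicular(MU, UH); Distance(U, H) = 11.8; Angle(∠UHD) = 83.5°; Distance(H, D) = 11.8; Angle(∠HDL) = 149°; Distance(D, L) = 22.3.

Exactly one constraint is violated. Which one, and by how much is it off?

Distance(D, L) = 22.3 — off by 4.10.

J = (0.00, 0.00) ✓; JG at 50.10° ✓; |JG| = 22.60 ✓; ∠JGM = 117.2° ✓; |GM| = 15.60 ✓; ∠GMU = 57.40° ✓; |MU| = 22.40 ✓; ∠(MU, UH) = 90.00° ✓; |UH| = 11.80 ✓; ∠UHD = 83.50° ✓; |HD| = 11.80 ✓; ∠HDL = 149.0° ✓; |DL| = 18.20 ✗.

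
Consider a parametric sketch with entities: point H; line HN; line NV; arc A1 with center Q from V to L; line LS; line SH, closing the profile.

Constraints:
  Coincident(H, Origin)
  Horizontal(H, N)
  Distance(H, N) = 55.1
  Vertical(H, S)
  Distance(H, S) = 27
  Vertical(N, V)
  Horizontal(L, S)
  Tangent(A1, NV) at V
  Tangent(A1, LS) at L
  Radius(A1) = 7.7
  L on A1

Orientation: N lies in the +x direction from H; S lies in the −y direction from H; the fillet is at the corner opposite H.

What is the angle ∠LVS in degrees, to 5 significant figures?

37.045°

H is at the origin; HN is horizontal with |HN| = 55.1 and N on the +x side, so N = (55.100, 0.0000). HS is vertical with |HS| = 27.0 and S on the −y side, so S = (0.0000, -27.000). The virtual corner opposite H is at (55.100, -27.000). Tangency of A1 to NV means the radius QV is perpendicular to NV and since A1 is tangent to LS there, QL ⟂ LS, with radius 7.7, so the center Q sits 7.7 in from both sides at Q = (47.400, -19.300). That places the tangent points at V = (55.100, -19.300) on NV and L = (47.400, -27.000) on LS. Then cos ∠LVS = VL·VS / (|VL||VS|), giving 37.045°.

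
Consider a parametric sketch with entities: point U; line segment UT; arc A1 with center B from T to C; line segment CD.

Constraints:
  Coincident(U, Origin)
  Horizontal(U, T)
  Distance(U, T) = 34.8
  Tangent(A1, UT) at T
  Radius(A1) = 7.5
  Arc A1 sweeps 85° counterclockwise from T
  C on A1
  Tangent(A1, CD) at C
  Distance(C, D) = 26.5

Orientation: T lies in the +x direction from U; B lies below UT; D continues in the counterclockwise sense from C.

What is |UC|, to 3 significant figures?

28.2

A1 meets UT tangentially, so BT is at right angles to UT, so B = T + (0, -7.5) = (34.8, -7.50). On A1, T sits at bearing 90° from B; an 85° counterclockwise sweep puts C at bearing 175°, so C = B + 7.5·(cos 175°, sin 175°) = (27.3, -6.85). Then |UC| = |C − U| = 28.2.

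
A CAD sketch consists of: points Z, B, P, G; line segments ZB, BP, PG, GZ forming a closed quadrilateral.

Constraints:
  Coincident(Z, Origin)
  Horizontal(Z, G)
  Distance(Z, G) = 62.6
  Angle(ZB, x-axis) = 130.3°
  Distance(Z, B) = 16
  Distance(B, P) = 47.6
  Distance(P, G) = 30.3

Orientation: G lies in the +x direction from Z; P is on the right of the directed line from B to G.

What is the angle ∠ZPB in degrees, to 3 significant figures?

11.8°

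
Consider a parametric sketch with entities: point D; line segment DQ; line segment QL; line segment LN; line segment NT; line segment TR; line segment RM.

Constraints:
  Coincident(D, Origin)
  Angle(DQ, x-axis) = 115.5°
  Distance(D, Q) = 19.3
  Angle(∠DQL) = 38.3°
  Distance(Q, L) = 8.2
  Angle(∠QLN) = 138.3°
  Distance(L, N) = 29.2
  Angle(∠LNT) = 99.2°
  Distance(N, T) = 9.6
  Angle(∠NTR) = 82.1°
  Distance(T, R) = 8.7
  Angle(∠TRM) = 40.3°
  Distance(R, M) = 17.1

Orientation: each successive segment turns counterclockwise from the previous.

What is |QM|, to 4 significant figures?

41.56

∠NTR = 82.1° gives TR at 117.6° from the x-axis; with |TR| = 8.7, R = (8.994, -5.194). ∠TRM = 40.3° gives RM at -102.7° from the x-axis; with |RM| = 17.1, M = (5.234, -21.88). Then |QM| = |M − Q| = 41.56.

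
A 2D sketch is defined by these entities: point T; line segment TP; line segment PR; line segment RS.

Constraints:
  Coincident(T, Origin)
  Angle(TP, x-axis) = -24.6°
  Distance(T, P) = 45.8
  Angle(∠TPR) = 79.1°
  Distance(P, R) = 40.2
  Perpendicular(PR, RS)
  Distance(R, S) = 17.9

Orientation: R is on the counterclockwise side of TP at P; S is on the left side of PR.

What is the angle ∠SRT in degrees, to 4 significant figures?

35.04°

T is at the origin; TP runs at -24.6° with length 45.8, so P = 45.8·(cos -24.6°, sin -24.6°) = (41.64, -19.07). ∠TPR = 79.1°, so PR runs at -24.6° + (180° − 79.1°) = 76.30° from the x-axis; with |PR| = 40.2, R = P + 40.2·(cos 76.30°, sin 76.30°) = (51.16, 19.99). PR ⟂ RS; with |RS| = 17.9 on the left of PR, S = R + 17.9·(-0.9715, 0.2368) = (33.77, 24.23). Then cos ∠SRT = RS·RT / (|RS||RT|), giving 35.04°.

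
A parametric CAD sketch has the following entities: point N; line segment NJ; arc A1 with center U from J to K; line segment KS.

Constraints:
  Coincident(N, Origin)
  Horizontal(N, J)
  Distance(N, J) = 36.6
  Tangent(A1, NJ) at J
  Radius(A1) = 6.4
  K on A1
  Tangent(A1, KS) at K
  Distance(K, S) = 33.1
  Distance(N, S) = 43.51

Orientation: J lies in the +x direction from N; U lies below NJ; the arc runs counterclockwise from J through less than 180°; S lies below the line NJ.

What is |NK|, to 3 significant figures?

30.8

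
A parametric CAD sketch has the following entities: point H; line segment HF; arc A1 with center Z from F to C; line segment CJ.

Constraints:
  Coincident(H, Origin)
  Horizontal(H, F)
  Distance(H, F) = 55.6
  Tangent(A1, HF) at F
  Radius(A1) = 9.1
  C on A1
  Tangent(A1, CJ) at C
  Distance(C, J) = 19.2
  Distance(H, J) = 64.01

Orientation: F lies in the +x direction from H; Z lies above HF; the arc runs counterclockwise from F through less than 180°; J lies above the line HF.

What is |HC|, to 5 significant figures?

65.207

Checks: H = (0.00, 0.00) ✓; |ZC| = 9.100 ✓; ∠(ZC, CJ) = 90.00° ✓; |CJ| = 19.20 ✓; |HJ| = 64.01 ✓.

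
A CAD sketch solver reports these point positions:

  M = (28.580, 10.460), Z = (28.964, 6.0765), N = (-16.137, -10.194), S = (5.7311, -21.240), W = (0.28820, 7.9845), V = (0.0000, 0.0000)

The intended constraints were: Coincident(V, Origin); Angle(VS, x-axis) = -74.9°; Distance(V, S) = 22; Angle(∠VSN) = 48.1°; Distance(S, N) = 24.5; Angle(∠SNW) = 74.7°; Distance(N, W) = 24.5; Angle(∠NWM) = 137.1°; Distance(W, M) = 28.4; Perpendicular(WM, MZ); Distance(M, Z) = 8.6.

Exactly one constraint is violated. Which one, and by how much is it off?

Distance(M, Z) = 8.6 — off by 4.20.

V = (0.00, 0.00) ✓; VS at -74.90° ✓; |VS| = 22.00 ✓; ∠VSN = 48.10° ✓; |SN| = 24.50 ✓; ∠SNW = 74.70° ✓; |NW| = 24.50 ✓; ∠NWM = 137.1° ✓; |WM| = 28.40 ✓; ∠(WM, MZ) = 89.99° ✓; |MZ| = 4.400 ✗.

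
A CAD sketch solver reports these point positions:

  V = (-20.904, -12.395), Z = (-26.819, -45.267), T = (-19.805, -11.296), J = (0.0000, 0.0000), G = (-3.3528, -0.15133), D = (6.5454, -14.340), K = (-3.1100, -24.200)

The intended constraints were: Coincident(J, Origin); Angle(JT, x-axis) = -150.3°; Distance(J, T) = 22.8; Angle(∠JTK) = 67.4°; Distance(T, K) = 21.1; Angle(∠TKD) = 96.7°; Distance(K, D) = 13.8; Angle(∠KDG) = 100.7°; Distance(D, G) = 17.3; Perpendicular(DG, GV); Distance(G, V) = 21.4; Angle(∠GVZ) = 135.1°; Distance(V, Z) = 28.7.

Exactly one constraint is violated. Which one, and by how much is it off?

Distance(V, Z) = 28.7 — off by 4.70.

J = (0.00, 0.00) ✓; JT at -150.3° ✓; |JT| = 22.80 ✓; ∠JTK = 67.40° ✓; |TK| = 21.10 ✓; ∠TKD = 96.70° ✓; |KD| = 13.80 ✓; ∠KDG = 100.7° ✓; |DG| = 17.30 ✓; ∠(DG, GV) = 90.00° ✓; |GV| = 21.40 ✓; ∠GVZ = 135.1° ✓; |VZ| = 33.40 ✗.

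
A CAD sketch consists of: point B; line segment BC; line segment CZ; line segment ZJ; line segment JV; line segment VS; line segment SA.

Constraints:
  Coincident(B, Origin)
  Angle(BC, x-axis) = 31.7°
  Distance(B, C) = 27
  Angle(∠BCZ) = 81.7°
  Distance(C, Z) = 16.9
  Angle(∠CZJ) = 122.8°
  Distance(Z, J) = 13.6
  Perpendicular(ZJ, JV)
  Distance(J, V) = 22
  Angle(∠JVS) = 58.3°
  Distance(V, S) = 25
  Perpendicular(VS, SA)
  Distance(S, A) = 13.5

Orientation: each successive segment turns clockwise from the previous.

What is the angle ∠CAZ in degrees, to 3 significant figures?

39.4°

B is at the origin; BC runs at 31.7° with length 27.0, so C = (23.0, 14.2). ∠BCZ = 81.7° gives CZ at -66.6° from the x-axis; with |CZ| = 16.9, Z = (29.7, -1.32). ∠CZJ = 122.8° gives ZJ at -124° from the x-axis; with |ZJ| = 13.6, J = (22.1, -12.6). ZJ ⟂ JV, so JV runs at 146°; with |JV| = 22.0, V = (3.84, -0.385). ∠JVS = 58.3° gives VS at 24.5° from the x-axis; with |VS| = 25.0, S = (26.6, 9.98). VS is perpendicular to SA, so SA runs at -65.5°; with |SA| = 13.5, A = (32.2, -2.30). Then cos ∠CAZ = AC·AZ / (|AC||AZ|), giving 39.4°.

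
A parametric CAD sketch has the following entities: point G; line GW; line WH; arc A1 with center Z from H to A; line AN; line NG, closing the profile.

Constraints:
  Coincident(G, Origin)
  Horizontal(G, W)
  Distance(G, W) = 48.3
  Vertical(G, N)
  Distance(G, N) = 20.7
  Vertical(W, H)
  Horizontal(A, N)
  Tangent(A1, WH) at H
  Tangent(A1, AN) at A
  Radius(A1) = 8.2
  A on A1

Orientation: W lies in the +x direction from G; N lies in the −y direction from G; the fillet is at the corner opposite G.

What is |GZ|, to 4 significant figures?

42.00

G and N share the same x with |GN| = 20.7 and N on the −y side, so N = (0.000, -20.70). The virtual corner opposite G is at (48.30, -20.70). A1 meets WH tangentially, so ZH is at right angles to WH and tangency of A1 to AN means the radius ZA is perpendicular to AN, with radius 8.2, so the center Z sits 8.2 in from both sides at Z = (40.10, -12.50). Then |GZ| = |Z − G| = 42.00.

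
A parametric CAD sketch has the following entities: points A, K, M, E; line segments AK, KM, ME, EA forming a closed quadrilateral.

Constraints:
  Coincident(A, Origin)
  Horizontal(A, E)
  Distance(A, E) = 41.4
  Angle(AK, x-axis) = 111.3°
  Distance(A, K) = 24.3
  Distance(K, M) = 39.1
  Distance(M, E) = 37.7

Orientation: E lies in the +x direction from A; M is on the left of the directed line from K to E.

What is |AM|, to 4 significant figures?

45.16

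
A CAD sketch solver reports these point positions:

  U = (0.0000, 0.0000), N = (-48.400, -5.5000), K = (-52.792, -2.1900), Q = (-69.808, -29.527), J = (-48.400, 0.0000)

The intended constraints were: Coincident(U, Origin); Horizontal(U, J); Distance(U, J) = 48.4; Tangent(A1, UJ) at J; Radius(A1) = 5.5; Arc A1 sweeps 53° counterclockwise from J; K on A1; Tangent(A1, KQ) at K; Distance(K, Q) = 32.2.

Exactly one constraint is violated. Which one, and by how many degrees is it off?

Tangent(A1, KQ) at K — off by 5.10°.

U = (0.00, 0.00) ✓; U.y = 0.00, J.y = 0.00 ✓; |UJ| = 48.40 ✓; ∠(NJ, JU) = 90.00° ✓; |NJ| = 5.500 ✓; bearing(N→K) − bearing(N→J) = 53.00° ✓; |NK| = 5.500 ✓; ∠(NK, KQ) = 84.90° ✗; |KQ| = 32.20 ✓.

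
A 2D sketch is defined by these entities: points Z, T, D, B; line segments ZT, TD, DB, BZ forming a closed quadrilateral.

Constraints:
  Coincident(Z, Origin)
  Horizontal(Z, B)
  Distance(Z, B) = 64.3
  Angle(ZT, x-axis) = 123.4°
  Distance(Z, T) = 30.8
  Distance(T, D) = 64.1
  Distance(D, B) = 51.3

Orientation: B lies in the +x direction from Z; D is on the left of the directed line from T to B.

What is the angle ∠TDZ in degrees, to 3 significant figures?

27.8°

Z is at the origin; ZB is horizontal with |ZB| = 64.3 and B in +x, so B = (64.3, 0). ZT runs at 123.4° with |ZT| = 30.8, so T = (-17.0, 25.7). D is determined by |TD| = 64.1 and |DB| = 51.3 together: it lies at the intersection of circle(T, 64.1) and circle(B, 51.3). With |TB| = 85.2, the foot of the radical line on TB is 51.3 from T and the perpendicular offset is √(64.1² − 51.3²) = 38.5. Taking the left-of-TB solution: D = (43.5, 46.9).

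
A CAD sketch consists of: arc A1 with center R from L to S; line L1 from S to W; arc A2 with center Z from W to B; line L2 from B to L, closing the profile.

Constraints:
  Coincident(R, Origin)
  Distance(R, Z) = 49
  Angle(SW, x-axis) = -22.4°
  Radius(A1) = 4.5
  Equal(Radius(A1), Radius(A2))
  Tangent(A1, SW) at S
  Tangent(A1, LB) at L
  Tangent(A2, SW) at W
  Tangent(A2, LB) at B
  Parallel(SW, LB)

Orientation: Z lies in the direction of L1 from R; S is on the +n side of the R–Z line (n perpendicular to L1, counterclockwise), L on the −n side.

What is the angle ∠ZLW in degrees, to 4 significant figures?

5.161°

The slot axis is L1's direction at -22.4°, so u = (cos -22.4°, sin -22.4°) = (0.9245, -0.3811) and n = (−sin -22.4°, cos -22.4°) = (0.3811, 0.9245). R is at the origin and Z lies 49.0 along u from R, so Z = 49.0·u = (45.30, -18.67). Tangency of A1 to both parallel lines with radius 4.5 puts S and L at R ± 4.5·n: S = (1.715, 4.160), L = (-1.715, -4.160). Equal radii place W and B the same way about Z: W = Z + 4.5·n = (47.02, -14.51), B = Z − 4.5·n = (43.59, -22.83). Then cos ∠ZLW = LZ·LW / (|LZ||LW|), giving 5.161°.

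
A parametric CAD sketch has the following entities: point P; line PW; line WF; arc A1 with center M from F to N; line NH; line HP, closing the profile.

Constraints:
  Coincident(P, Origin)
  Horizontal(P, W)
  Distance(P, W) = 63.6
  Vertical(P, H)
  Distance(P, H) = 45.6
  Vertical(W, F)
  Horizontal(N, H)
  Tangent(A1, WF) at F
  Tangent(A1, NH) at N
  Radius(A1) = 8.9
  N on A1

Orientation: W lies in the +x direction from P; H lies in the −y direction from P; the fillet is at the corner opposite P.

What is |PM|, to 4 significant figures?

65.87

P is at the origin; P and W share the same y with |PW| = 63.6 and W on the +x side, so W = (63.60, 0.000). PH is vertical with |PH| = 45.6 and H on the −y side, so H = (0.000, -45.60). The virtual corner opposite P is at (63.60, -45.60). The tangent condition forces MF to be normal to WF and the tangent condition forces MN to be normal to NH, with radius 8.9, so the center M sits 8.9 in from both sides at M = (54.70, -36.70). Then |PM| = |M − P| = 65.87.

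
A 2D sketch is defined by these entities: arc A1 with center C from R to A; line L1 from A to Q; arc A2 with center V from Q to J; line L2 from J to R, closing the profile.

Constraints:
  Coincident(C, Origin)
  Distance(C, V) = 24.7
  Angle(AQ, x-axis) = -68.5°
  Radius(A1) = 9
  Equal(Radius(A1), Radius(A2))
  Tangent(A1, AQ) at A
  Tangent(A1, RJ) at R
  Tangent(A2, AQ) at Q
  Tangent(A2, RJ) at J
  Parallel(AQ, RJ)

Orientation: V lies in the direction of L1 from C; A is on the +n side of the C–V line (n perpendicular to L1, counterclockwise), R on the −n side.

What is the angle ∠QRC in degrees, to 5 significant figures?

53.917°

Tangency of A1 to both parallel lines with radius 9.0 puts A and R at C ± 9.0·n: A = (8.3738, 3.2985), R = (-8.3738, -3.2985). Equal radii place Q and J the same way about V: Q = V + 9.0·n = (17.426, -19.683), J = V − 9.0·n = (0.67882, -26.280). Then cos ∠QRC = RQ·RC / (|RQ||RC|), giving 53.917°.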